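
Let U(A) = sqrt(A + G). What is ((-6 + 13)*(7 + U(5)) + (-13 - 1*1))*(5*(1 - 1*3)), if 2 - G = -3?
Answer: -350 - 70*sqrt(10) ≈ -571.36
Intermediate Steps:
G = 5 (G = 2 - 1*(-3) = 2 + 3 = 5)
U(A) = sqrt(5 + A) (U(A) = sqrt(A + 5) = sqrt(5 + A))
((-6 + 13)*(7 + U(5)) + (-13 - 1*1))*(5*(1 - 1*3)) = ((-6 + 13)*(7 + sqrt(5 + 5)) + (-13 - 1*1))*(5*(1 - 1*3)) = (7*(7 + sqrt(10)) + (-13 - 1))*(5*(1 - 3)) = ((49 + 7*sqrt(10)) - 14)*(5*(-2)) = (35 + 7*sqrt(10))*(-10) = -350 - 70*sqrt(10)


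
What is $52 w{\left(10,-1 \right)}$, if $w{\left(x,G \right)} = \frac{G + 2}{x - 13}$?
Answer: $- \frac{52}{3} \approx -17.333$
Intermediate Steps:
$w{\left(x,G \right)} = \frac{2 + G}{-13 + x}$
$52 w{\left(10,-1 \right)} = 52 \frac{2 - 1}{-13 + 10} = 52 \frac{1}{-3} \cdot 1 = 52 \left(\left(- \frac{1}{3}\right) 1\right) = 52 \left(- \frac{1}{3}\right) = - \frac{52}{3}$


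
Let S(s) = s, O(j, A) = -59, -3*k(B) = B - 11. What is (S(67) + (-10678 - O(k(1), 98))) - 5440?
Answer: -15992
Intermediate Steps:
k(B) = 11/3 - B/3 (k(B) = -(B - 11)/3 = -(-11 + B)/3 = 11/3 - B/3)
(S(67) + (-10678 - O(k(1), 98))) - 5440 = (67 + (-10678 - 1*(-59))) - 5440 = (67 + (-10678 + 59)) - 5440 = (67 - 10619) - 5440 = -10552 - 5440 = -15992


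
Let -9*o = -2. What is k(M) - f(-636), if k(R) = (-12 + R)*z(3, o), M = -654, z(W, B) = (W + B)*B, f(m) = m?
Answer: 1432/9 ≈ 159.11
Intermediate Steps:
o = 2/9 (o = -⅑*(-2) = 2/9 ≈ 0.22222)
z(W, B) = B*(B + W) (z(W, B) = (B + W)*B = B*(B + W))
k(R) = -232/27 + 58*R/81 (k(R) = (-12 + R)*(2*(2/9 + 3)/9) = (-12 + R)*((2/9)*(29/9)) = (-12 + R)*(58/81) = -232/27 + 58*R/81)
k(M) - f(-636) = (-232/27 + (58/81)*(-654)) - 1*(-636) = (-232/27 - 12644/27) + 636 = -4292/9 + 636 = 1432/9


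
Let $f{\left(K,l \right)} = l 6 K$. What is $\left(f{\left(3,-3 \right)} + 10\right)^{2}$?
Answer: $1936$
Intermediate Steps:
$f{\left(K,l \right)} = 6 K l$ ($f{\left(K,l \right)} = 6 l K = 6 K l$)
$\left(f{\left(3,-3 \right)} + 10\right)^{2} = \left(6 \cdot 3 \left(-3\right) + 10\right)^{2} = \left(-54 + 10\right)^{2} = \left(-44\right)^{2} = 1936$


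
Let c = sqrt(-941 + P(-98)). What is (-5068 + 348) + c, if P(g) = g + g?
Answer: -4720 + I*sqrt(1137) ≈ -4720.0 + 33.719*I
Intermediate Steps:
P(g) = 2*g
c = I*sqrt(1137) (c = sqrt(-941 + 2*(-98)) = sqrt(-941 - 196) = sqrt(-1137) = I*sqrt(1137) ≈ 33.719*I)
(-5068 + 348) + c = (-5068 + 348) + I*sqrt(1137) = -4720 + I*sqrt(1137)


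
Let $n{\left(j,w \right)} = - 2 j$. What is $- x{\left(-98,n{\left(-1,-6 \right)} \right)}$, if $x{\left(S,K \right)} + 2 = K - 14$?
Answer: $14$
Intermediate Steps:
$x{\left(S,K \right)} = -16 + K$ ($x{\left(S,K \right)} = -2 + \left(K - 14\right) = -2 + \left(-14 + K\right) = -16 + K$)
$- x{\left(-98,n{\left(-1,-6 \right)} \right)} = - (-16 - -2) = - (-16 + 2) = \left(-1\right) \left(-14\right) = 14$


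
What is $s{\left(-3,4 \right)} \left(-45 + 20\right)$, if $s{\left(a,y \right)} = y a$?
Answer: $300$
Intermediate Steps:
$s{\left(a,y \right)} = a y$
$s{\left(-3,4 \right)} \left(-45 + 20\right) = \left(-3\right) 4 \left(-45 + 20\right) = \left(-12\right) \left(-25\right) = 300$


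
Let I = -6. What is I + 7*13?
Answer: 85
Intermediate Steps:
I + 7*13 = -6 + 7*13 = -6 + 91 = 85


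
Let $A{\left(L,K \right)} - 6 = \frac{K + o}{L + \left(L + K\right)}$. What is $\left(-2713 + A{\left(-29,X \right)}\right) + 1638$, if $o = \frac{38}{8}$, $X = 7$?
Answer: $- \frac{218123}{204} \approx -1069.2$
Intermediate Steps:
$o = \frac{19}{4}$ ($o = 38 \cdot \frac{1}{8} = \frac{19}{4} \approx 4.75$)
$A{\left(L,K \right)} = 6 + \frac{\frac{19}{4} + K}{K + 2 L}$ ($A{\left(L,K \right)} = 6 + \frac{K + \frac{19}{4}}{L + \left(L + K\right)} = 6 + \frac{\frac{19}{4} + K}{L + \left(K + L\right)} = 6 + \frac{\frac{19}{4} + K}{K + 2 L}$)
$\left(-2713 + A{\left(-29,X \right)}\right) + 1638 = \left(-2713 + \frac{19 + 28 \cdot 7 + 48 \left(-29\right)}{4 \left(7 + 2 \left(-29\right)\right)}\right) + 1638 = \left(-2713 + \frac{19 + 196 - 1392}{4 \left(7 - 58\right)}\right) + 1638 = \left(-2713 + \frac{1}{4} \frac{1}{-51} \left(-1177\right)\right) + 1638 = \left(-2713 + \frac{1}{4} \left(- \frac{1}{51}\right) \left(-1177\right)\right) + 1638 = \left(-2713 + \frac{1177}{204}\right) + 1638 = - \frac{552275}{204} + 1638 = - \frac{218123}{204}$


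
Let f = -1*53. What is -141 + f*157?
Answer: -8462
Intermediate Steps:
f = -53
-141 + f*157 = -141 - 53*157 = -141 - 8321 = -8462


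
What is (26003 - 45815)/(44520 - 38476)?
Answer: -4953/1511 ≈ -3.2780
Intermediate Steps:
(26003 - 45815)/(44520 - 38476) = -19812/6044 = -19812*1/6044 = -4953/1511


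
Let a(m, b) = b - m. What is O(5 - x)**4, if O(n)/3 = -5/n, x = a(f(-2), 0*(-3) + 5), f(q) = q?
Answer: 50625/16 ≈ 3164.1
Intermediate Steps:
x = 7 (x = (0*(-3) + 5) - 1*(-2) = (0 + 5) + 2 = 5 + 2 = 7)
O(n) = -15/n (O(n) = 3*(-5/n) = -15/n)
O(5 - x)**4 = (-15/(5 - 1*7))**4 = (-15/(5 - 7))**4 = (-15/(-2))**4 = (-15*(-1/2))**4 = (15/2)**4 = 50625/16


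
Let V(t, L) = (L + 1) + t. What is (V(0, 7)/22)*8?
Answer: 32/11 ≈ 2.9091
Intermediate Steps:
V(t, L) = 1 + L + t (V(t, L) = (1 + L) + t = 1 + L + t)
(V(0, 7)/22)*8 = ((1 + 7 + 0)/22)*8 = ((1/22)*8)*8 = (4/11)*8 = 32/11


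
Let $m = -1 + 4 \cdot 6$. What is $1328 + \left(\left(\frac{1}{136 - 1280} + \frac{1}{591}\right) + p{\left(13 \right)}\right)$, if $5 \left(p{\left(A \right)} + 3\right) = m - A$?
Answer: $\frac{897190561}{676104} \approx 1327.0$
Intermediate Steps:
$m = 23$ ($m = -1 + 24 = 23$)
$p{\left(A \right)} = \frac{8}{5} - \frac{A}{5}$ ($p{\left(A \right)} = -3 + \frac{23 - A}{5} = -3 - \left(- \frac{23}{5} + \frac{A}{5}\right) = \frac{8}{5} - \frac{A}{5}$)
$1328 + \left(\left(\frac{1}{136 - 1280} + \frac{1}{591}\right) + p{\left(13 \right)}\right) = 1328 + \left(\left(\frac{1}{136 - 1280} + \frac{1}{591}\right) + \left(\frac{8}{5} - \frac{13}{5}\right)\right) = 1328 + \left(\left(\frac{1}{-1144} + \frac{1}{591}\right) + \left(\frac{8}{5} - \frac{13}{5}\right)\right) = 1328 + \left(\left(- \frac{1}{1144} + \frac{1}{591}\right) - 1\right) = 1328 + \left(\frac{553}{676104} - 1\right) = 1328 - \frac{675551}{676104} = \frac{897190561}{676104}$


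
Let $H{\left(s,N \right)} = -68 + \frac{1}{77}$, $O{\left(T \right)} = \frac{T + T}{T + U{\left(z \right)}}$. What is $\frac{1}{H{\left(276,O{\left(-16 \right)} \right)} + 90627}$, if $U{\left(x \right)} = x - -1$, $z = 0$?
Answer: $\frac{77}{6973044} \approx 1.1043 \cdot 10^{-5}$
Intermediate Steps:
$U{\left(x \right)} = 1 + x$ ($U{\left(x \right)} = x + 1 = 1 + x$)
$O{\left(T \right)} = \frac{2 T}{1 + T}$ ($O{\left(T \right)} = \frac{T + T}{T + \left(1 + 0\right)} = \frac{2 T}{T + 1} = \frac{2 T}{1 + T}$)
$H{\left(s,N \right)} = - \frac{5235}{77}$ ($H{\left(s,N \right)} = -68 + \frac{1}{77} = - \frac{5235}{77}$)
$\frac{1}{H{\left(276,O{\left(-16 \right)} \right)} + 90627} = \frac{1}{- \frac{5235}{77} + 90627} = \frac{1}{\frac{6973044}{77}} = \frac{77}{6973044}$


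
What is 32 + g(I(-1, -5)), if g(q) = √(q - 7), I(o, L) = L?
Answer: 32 + 2*I*√3 ≈ 32.0 + 3.4641*I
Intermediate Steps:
g(q) = √(-7 + q)
32 + g(I(-1, -5)) = 32 + √(-7 - 5) = 32 + √(-12) = 32 + 2*I*√3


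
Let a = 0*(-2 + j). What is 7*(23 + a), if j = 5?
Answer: 161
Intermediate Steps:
a = 0 (a = 0*(-2 + 5) = 0*3 = 0)
7*(23 + a) = 7*(23 + 0) = 7*23 = 161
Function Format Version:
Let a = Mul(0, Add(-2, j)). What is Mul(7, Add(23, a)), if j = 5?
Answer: 161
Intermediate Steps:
a = 0 (a = Mul(0, Add(-2, 5)) = Mul(0, 3) = 0)
Mul(7, Add(23, a)) = Mul(7, Add(23, 0)) = Mul(7, 23) = 161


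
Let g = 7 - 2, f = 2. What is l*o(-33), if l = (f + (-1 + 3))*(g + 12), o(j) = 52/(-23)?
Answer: -3536/23 ≈ -153.74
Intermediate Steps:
g = 5
o(j) = -52/23 (o(j) = 52*(-1/23) = -52/23)
l = 68 (l = (2 + (-1 + 3))*(5 + 12) = (2 + 2)*17 = 4*17 = 68)
l*o(-33) = 68*(-52/23) = -3536/23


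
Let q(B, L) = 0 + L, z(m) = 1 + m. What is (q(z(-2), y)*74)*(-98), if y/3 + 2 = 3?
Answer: -21756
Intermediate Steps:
y = 3 (y = -6 + 3*3 = -6 + 9 = 3)
q(B, L) = L
(q(z(-2), y)*74)*(-98) = (3*74)*(-98) = 222*(-98) = -21756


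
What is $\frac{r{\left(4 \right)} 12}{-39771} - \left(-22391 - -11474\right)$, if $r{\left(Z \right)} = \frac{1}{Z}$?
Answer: $\frac{144726668}{13257} \approx 10917.0$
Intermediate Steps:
$\frac{r{\left(4 \right)} 12}{-39771} - \left(-22391 - -11474\right) = \frac{\frac{1}{4} \cdot 12}{-39771} - \left(-22391 - -11474\right) = \frac{1}{4} \cdot 12 \left(- \frac{1}{39771}\right) - \left(-22391 + 11474\right) = 3 \left(- \frac{1}{39771}\right) - -10917 = - \frac{1}{13257} + 10917 = \frac{144726668}{13257}$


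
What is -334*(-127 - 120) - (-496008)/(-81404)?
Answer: 1678792796/20351 ≈ 82492.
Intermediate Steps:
-334*(-127 - 120) - (-496008)/(-81404) = -334*(-247) - (-496008)*(-1)/81404 = 82498 - 1*124002/20351 = 82498 - 124002/20351 = 1678792796/20351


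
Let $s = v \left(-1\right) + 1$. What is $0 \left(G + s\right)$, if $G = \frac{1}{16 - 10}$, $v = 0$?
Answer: $0$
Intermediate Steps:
$s = 1$ ($s = 0 \left(-1\right) + 1 = 0 + 1 = 1$)
$G = \frac{1}{6}$ ($G = \frac{1}{16 - 10} = \frac{1}{6} \approx 0.16667$)
$0 \left(G + s\right) = 0 \left(\frac{1}{6} + 1\right) = 0 \cdot \frac{7}{6} = 0$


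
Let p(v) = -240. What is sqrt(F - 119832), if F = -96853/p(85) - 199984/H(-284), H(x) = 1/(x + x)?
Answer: sqrt(408497340795)/60 ≈ 10652.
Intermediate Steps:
H(x) = 1/(2*x)
F = 27261915733/240 (F = -96853/(-240) - 199984/((1/2)/(-284)) = -96853*(-1/240) - 199984/((1/2)*(-1/284)) = 96853/240 - 199984/(-1/568) = 96853/240 - 199984*(-568) = 96853/240 + 113590912 = 27261915733/240 ≈ 1.1359e+8)
sqrt(F - 119832) = sqrt(27261915733/240 - 119832) = sqrt(27233156053/240) = sqrt(408497340795)/60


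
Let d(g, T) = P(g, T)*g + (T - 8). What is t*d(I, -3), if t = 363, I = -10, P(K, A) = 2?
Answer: -11253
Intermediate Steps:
d(g, T) = -8 + T + 2*g (d(g, T) = 2*g + (T - 8) = 2*g + (-8 + T) = -8 + T + 2*g)
t*d(I, -3) = 363*(-8 - 3 + 2*(-10)) = 363*(-8 - 3 - 20) = 363*(-31) = -11253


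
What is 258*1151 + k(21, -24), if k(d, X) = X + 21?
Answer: 296955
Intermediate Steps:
k(d, X) = 21 + X
258*1151 + k(21, -24) = 258*1151 + (21 - 24) = 296958 - 3 = 296955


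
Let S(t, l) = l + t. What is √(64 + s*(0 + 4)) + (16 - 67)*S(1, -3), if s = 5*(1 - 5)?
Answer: 102 + 4*I ≈ 102.0 + 4.0*I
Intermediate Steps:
s = -20 (s = 5*(-4) = -20)
√(64 + s*(0 + 4)) + (16 - 67)*S(1, -3) = √(64 - 20*(0 + 4)) + (16 - 67)*(-3 + 1) = √(64 - 20*4) - 51*(-2) = √(64 - 80) + 102 = √(-16) + 102 = 4*I + 102 = 102 + 4*I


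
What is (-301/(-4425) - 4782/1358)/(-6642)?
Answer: 5187898/9978193575 ≈ 0.00051992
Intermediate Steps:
(-301/(-4425) - 4782/1358)/(-6642) = (-301*(-1/4425) - 4782*1/1358)*(-1/6642) = (301/4425 - 2391/679)*(-1/6642) = -10375796/3004575*(-1/6642) = 5187898/9978193575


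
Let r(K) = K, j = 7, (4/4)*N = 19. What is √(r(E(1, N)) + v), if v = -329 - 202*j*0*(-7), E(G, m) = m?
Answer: I*√310 ≈ 17.607*I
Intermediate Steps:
N = 19
v = -329 (v = -329 - 202*7*0*(-7) = -329 - 0*(-7) = -329 - 202*0 = -329 + 0 = -329)
√(r(E(1, N)) + v) = √(19 - 329) = √(-310) = I*√310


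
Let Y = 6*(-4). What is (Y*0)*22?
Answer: 0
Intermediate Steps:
Y = -24
(Y*0)*22 = -24*0*22 = 0*22 = 0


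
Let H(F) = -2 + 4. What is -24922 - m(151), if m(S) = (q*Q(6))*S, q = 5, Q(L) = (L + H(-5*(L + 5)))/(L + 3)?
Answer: -230338/9 ≈ -25593.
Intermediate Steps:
H(F) = 2
Q(L) = (2 + L)/(3 + L) (Q(L) = (L + 2)/(L + 3) = (2 + L)/(3 + L))
m(S) = 40*S/9 (m(S) = (5*((2 + 6)/(3 + 6)))*S = (5*(8/9))*S = 40*S/9)
-24922 - m(151) = -24922 - 40*151/9 = -24922 - 1*6040/9 = -24922 - 6040/9 = -230338/9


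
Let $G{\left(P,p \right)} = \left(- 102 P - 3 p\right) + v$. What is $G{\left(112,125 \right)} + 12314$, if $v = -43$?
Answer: $472$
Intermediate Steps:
$G{\left(P,p \right)} = -43 - 102 P - 3 p$ ($G{\left(P,p \right)} = \left(- 102 P - 3 p\right) - 43 = -43 - 102 P - 3 p$)
$G{\left(112,125 \right)} + 12314 = \left(-43 - 11424 - 375\right) + 12314 = -11842 + 12314 = 472$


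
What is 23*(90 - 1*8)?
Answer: 1886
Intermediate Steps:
23*(90 - 1*8) = 23*(90 - 8) = 23*82 = 1886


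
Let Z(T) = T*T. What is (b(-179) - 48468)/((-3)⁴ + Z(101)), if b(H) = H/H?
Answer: -48467/10282 ≈ -4.7138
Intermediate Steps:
Z(T) = T²
b(H) = 1
(b(-179) - 48468)/((-3)⁴ + Z(101)) = (1 - 48468)/((-3)⁴ + 101²) = -48467/(81 + 10201) = -48467/10282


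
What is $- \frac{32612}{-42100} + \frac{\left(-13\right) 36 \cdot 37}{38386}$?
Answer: $\frac{65355079}{202006325} \approx 0.32353$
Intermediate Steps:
$- \frac{32612}{-42100} + \frac{\left(-13\right) 36 \cdot 37}{38386} = \left(-32612\right) \left(- \frac{1}{42100}\right) + \left(-468\right) 37 \cdot \frac{1}{38386} = \frac{8153}{10525} - \frac{8658}{19193} = \frac{65355079}{202006325}$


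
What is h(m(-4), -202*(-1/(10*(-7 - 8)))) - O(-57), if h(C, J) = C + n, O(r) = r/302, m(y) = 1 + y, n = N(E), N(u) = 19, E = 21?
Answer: 4889/302 ≈ 16.189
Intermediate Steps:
n = 19
O(r) = r/302 (O(r) = r*(1/302) = r/302)
h(C, J) = 19 + C (h(C, J) = C + 19 = 19 + C)
h(m(-4), -202*(-1/(10*(-7 - 8)))) - O(-57) = (19 + (1 - 4)) - (-57)/302 = (19 - 3) - 1*(-57/302) = 16 + 57/302 = 4889/302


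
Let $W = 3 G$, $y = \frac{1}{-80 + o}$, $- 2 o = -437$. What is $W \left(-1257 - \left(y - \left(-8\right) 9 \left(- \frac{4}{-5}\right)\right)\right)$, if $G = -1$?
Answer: $\frac{5462193}{1385} \approx 3943.8$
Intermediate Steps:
$o = \frac{437}{2}$ ($o = \left(- \frac{1}{2}\right) \left(-437\right) = \frac{437}{2} \approx 218.5$)
$y = \frac{2}{277}$ ($y = \frac{1}{-80 + \frac{437}{2}} = \frac{1}{\frac{277}{2}} = \frac{2}{277} \approx 0.0072202$)
$W = -3$ ($W = 3 \left(-1\right) = -3$)
$W \left(-1257 - \left(y - \left(-8\right) 9 \left(- \frac{4}{-5}\right)\right)\right) = - 3 \left(-1257 - \left(\frac{2}{277} - \left(-8\right) 9 \left(- \frac{4}{-5}\right)\right)\right) = - 3 \left(-1257 - \left(\frac{2}{277} - - 72 \left(\left(-4\right) \left(- \frac{1}{5}\right)\right)\right)\right) = - 3 \left(-1257 - \left(\frac{2}{277} - \left(-72\right) \frac{4}{5}\right)\right) = - 3 \left(-1257 - \left(\frac{2}{277} - - \frac{288}{5}\right)\right) = - 3 \left(-1257 - \left(\frac{2}{277} + \frac{288}{5}\right)\right) = - 3 \left(-1257 - \frac{79786}{1385}\right) = \left(-3\right) \left(- \frac{1820731}{1385}\right) = \frac{5462193}{1385}$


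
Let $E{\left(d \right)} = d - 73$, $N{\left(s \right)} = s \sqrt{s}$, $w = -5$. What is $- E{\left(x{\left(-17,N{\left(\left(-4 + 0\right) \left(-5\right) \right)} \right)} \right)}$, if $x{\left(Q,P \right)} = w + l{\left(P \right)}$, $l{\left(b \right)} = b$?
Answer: $78 - 40 \sqrt{5} \approx -11.443$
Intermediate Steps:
$N{\left(s \right)} = s^{\frac{3}{2}}$
$x{\left(Q,P \right)} = -5 + P$
$E{\left(d \right)} = -73 + d$ ($E{\left(d \right)} = d - 73 = -73 + d$)
$- E{\left(x{\left(-17,N{\left(\left(-4 + 0\right) \left(-5\right) \right)} \right)} \right)} = - (-73 - \left(5 - \left(\left(-4 + 0\right) \left(-5\right)\right)^{\frac{3}{2}}\right)) = - (-73 - \left(5 - \left(\left(-4\right) \left(-5\right)\right)^{\frac{3}{2}}\right)) = - (-73 - \left(5 - 20^{\frac{3}{2}}\right)) = - (-73 - \left(5 - 40 \sqrt{5}\right)) = - (-78 + 40 \sqrt{5}) = 78 - 40 \sqrt{5}$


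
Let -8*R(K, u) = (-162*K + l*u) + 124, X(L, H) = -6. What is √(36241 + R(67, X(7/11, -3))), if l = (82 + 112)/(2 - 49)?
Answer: √332049407/94 ≈ 193.85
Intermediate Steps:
l = -194/47 (l = 194/(-47) = 194*(-1/47) = -194/47 ≈ -4.1277)
R(K, u) = -31/2 + 81*K/4 + 97*u/188 (R(K, u) = -((-162*K - 194*u/47) + 124)/8 = -(124 - 162*K - 194*u/47)/8 = -31/2 + 81*K/4 + 97*u/188)
√(36241 + R(67, X(7/11, -3))) = √(36241 + (-31/2 + (81/4)*67 + (97/188)*(-6))) = √(36241 + (-31/2 + 5427/4 - 291/94)) = √(36241 + 251573/188) = √(7064881/188) = √332049407/94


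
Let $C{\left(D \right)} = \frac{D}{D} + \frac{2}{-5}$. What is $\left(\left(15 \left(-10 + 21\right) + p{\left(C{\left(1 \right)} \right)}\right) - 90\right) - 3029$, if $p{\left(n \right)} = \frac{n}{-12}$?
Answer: $- \frac{59081}{20} \approx -2954.1$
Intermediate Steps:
$C{\left(D \right)} = \frac{3}{5}$ ($C{\left(D \right)} = 1 + 2 \left(- \frac{1}{5}\right) = 1 - \frac{2}{5} = \frac{3}{5}$)
$p{\left(n \right)} = - \frac{n}{12}$ ($p{\left(n \right)} = n \left(- \frac{1}{12}\right) = - \frac{n}{12}$)
$\left(\left(15 \left(-10 + 21\right) + p{\left(C{\left(1 \right)} \right)}\right) - 90\right) - 3029 = \left(\left(15 \left(-10 + 21\right) - \frac{1}{20}\right) - 90\right) - 3029 = \left(\left(15 \cdot 11 - \frac{1}{20}\right) - 90\right) - 3029 = \left(\left(165 - \frac{1}{20}\right) - 90\right) - 3029 = \left(\frac{3299}{20} - 90\right) - 3029 = \frac{1499}{20} - 3029 = - \frac{59081}{20}$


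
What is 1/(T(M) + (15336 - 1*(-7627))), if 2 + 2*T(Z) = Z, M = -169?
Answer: 2/45755 ≈ 4.3711e-5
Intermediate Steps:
T(Z) = -1 + Z/2
1/(T(M) + (15336 - 1*(-7627))) = 1/((-1 + (½)*(-169)) + (15336 - 1*(-7627))) = 1/((-1 - 169/2) + (15336 + 7627)) = 1/(-171/2 + 22963) = 1/(45755/2) = 2/45755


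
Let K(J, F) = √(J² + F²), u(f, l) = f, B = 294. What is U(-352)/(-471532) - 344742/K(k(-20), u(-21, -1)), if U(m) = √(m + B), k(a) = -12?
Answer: -114914*√65/65 - I*√58/471532 ≈ -14253.0 - 1.6151e-5*I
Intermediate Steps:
U(m) = √(294 + m) (U(m) = √(m + 294) = √(294 + m))
K(J, F) = √(F² + J²)
U(-352)/(-471532) - 344742/K(k(-20), u(-21, -1)) = √(294 - 352)/(-471532) - 344742/√((-21)² + (-12)²) = √(-58)*(-1/471532) - 344742/√(441 + 144) = (I*√58)*(-1/471532) - 344742*√65/195 = -I*√58/471532 - 344742*√65/195 = -I*√58/471532 - 114914*√65/65 = -114914*√65/65 - I*√58/471532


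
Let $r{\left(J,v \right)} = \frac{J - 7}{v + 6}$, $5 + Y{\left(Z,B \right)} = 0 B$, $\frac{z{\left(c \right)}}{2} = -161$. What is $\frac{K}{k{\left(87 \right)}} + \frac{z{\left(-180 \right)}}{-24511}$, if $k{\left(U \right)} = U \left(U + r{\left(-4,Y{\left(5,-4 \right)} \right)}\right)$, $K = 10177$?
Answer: $\frac{251577511}{162066732} \approx 1.5523$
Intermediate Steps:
$z{\left(c \right)} = -322$ ($z{\left(c \right)} = 2 \left(-161\right) = -322$)
$Y{\left(Z,B \right)} = -5$ ($Y{\left(Z,B \right)} = -5 + 0 B = -5 + 0 = -5$)
$r{\left(J,v \right)} = \frac{-7 + J}{6 + v}$
$k{\left(U \right)} = U \left(-11 + U\right)$ ($k{\left(U \right)} = U \left(U + \frac{-7 - 4}{6 - 5}\right) = U \left(U + 1^{-1} \left(-11\right)\right) = U \left(U + 1 \left(-11\right)\right) = U \left(U - 11\right) = U \left(-11 + U\right)$)
$\frac{K}{k{\left(87 \right)}} + \frac{z{\left(-180 \right)}}{-24511} = \frac{10177}{87 \left(-11 + 87\right)} - \frac{322}{-24511} = \frac{10177}{87 \cdot 76} - - \frac{322}{24511} = \frac{10177}{6612} + \frac{322}{24511} = \frac{251577511}{162066732}$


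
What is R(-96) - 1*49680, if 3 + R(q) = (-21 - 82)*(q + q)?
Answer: -29907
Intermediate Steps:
R(q) = -3 - 206*q (R(q) = -3 + (-21 - 82)*(q + q) = -3 - 206*q)
R(-96) - 1*49680 = (-3 - 206*(-96)) - 1*49680 = (-3 + 19776) - 49680 = 19773 - 49680 = -29907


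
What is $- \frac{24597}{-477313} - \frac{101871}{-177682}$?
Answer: $\frac{52994796777}{84809928466} \approx 0.62487$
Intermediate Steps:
$- \frac{24597}{-477313} - \frac{101871}{-177682} = \left(-24597\right) \left(- \frac{1}{477313}\right) - - \frac{101871}{177682} = \frac{24597}{477313} + \frac{101871}{177682} = \frac{52994796777}{84809928466}$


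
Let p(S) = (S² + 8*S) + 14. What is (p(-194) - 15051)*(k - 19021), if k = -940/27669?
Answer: -11076888539483/27669 ≈ -4.0034e+8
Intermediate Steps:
k = -940/27669 (k = -940*1/27669 = -940/27669 ≈ -0.033973)
p(S) = 14 + S² + 8*S
(p(-194) - 15051)*(k - 19021) = ((14 + (-194)² + 8*(-194)) - 15051)*(-940/27669 - 19021) = ((14 + 37636 - 1552) - 15051)*(-526292989/27669) = (36098 - 15051)*(-526292989/27669) = 21047*(-526292989/27669) = -11076888539483/27669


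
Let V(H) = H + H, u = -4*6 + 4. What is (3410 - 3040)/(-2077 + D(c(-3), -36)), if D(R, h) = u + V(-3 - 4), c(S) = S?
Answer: -370/2111 ≈ -0.17527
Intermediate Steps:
u = -20 (u = -24 + 4 = -20)
V(H) = 2*H
D(R, h) = -34 (D(R, h) = -20 + 2*(-3 - 4) = -20 + 2*(-7) = -20 - 14 = -34)
(3410 - 3040)/(-2077 + D(c(-3), -36)) = (3410 - 3040)/(-2077 - 34) = 370/(-2111) = 370*(-1/2111) = -370/2111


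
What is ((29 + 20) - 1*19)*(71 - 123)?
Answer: -1560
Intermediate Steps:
((29 + 20) - 1*19)*(71 - 123) = (49 - 19)*(-52) = 30*(-52) = -1560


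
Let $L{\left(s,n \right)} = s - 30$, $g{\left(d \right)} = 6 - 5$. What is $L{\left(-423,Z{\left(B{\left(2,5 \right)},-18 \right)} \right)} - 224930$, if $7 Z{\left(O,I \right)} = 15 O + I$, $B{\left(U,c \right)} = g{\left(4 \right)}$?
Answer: $-225383$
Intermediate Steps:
$g{\left(d \right)} = 1$ ($g{\left(d \right)} = 6 - 5 = 1$)
$B{\left(U,c \right)} = 1$
$Z{\left(O,I \right)} = \frac{I}{7} + \frac{15 O}{7}$ ($Z{\left(O,I \right)} = \frac{15 O + I}{7} = \frac{I + 15 O}{7} = \frac{I}{7} + \frac{15 O}{7}$)
$L{\left(s,n \right)} = -30 + s$ ($L{\left(s,n \right)} = s - 30 = -30 + s$)
$L{\left(-423,Z{\left(B{\left(2,5 \right)},-18 \right)} \right)} - 224930 = \left(-30 - 423\right) - 224930 = -453 - 224930 = -225383$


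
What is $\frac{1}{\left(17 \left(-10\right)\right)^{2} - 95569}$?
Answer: $- \frac{1}{66669} \approx -1.4999 \cdot 10^{-5}$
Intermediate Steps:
$\frac{1}{\left(17 \left(-10\right)\right)^{2} - 95569} = \frac{1}{\left(-170\right)^{2} - 95569} = \frac{1}{28900 - 95569} = \frac{1}{-66669} = - \frac{1}{66669}$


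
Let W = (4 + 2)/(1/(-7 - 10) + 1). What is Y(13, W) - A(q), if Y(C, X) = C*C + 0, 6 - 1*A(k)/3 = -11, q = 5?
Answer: 118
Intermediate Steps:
A(k) = 51 (A(k) = 18 - 3*(-11) = 18 + 33 = 51)
W = 51/8 (W = 6/(1/(-17) + 1) = 6/(-1/17 + 1) = 6/(16/17) = 6*(17/16) = 51/8 ≈ 6.3750)
Y(C, X) = C² (Y(C, X) = C² + 0 = C²)
Y(13, W) - A(q) = 13² - 1*51 = 169 - 51 = 118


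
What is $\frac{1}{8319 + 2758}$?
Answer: $\frac{1}{11077} \approx 9.0277 \cdot 10^{-5}$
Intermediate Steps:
$\frac{1}{8319 + 2758} = \frac{1}{11077}$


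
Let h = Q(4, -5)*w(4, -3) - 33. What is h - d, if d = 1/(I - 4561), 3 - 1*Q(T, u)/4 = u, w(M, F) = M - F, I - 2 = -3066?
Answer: 1456376/7625 ≈ 191.00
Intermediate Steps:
I = -3064 (I = 2 - 3066 = -3064)
Q(T, u) = 12 - 4*u
h = 191 (h = (12 - 4*(-5))*(4 - 1*(-3)) - 33 = (12 + 20)*(4 + 3) - 33 = 32*7 - 33 = 224 - 33 = 191)
d = -1/7625 (d = 1/(-3064 - 4561) = 1/(-7625) = -1/7625 ≈ -0.00013115)
h - d = 191 - 1*(-1/7625) = 191 + 1/7625 = 1456376/7625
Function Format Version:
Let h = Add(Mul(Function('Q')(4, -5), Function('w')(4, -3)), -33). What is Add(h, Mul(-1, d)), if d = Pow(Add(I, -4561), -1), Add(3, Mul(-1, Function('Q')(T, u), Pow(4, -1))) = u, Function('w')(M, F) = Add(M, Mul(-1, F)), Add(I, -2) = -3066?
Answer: Rational(1456376, 7625) ≈ 191.00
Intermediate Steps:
I = -3064 (I = Add(2, -3066) = -3064)
Function('Q')(T, u) = Add(12, Mul(-4, u))
h = 191 (h = Add(Mul(Add(12, Mul(-4, -5)), Add(4, Mul(-1, -3))), -33) = Add(Mul(Add(12, 20), Add(4, 3)), -33) = Add(Mul(32, 7), -33) = Add(224, -33) = 191)
d = Rational(-1, 7625) (d = Pow(Add(-3064, -4561), -1) = Pow(-7625, -1) = Rational(-1, 7625) ≈ -0.00013115)
Add(h, Mul(-1, d)) = Add(191, Mul(-1, Rational(-1, 7625))) = Add(191, Rational(1, 7625)) = Rational(1456376, 7625)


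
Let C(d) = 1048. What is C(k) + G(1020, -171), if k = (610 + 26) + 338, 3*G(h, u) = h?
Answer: 1388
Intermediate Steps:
G(h, u) = h/3
k = 974 (k = 636 + 338 = 974)
C(k) + G(1020, -171) = 1048 + (⅓)*1020 = 1048 + 340 = 1388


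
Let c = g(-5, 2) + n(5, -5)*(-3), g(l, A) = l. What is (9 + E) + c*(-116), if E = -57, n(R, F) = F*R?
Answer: -8168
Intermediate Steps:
c = 70 (c = -5 - 5*5*(-3) = -5 - 25*(-3) = -5 + 75 = 70)
(9 + E) + c*(-116) = (9 - 57) + 70*(-116) = -48 - 8120 = -8168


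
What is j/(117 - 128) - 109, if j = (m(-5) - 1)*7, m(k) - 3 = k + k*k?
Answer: -123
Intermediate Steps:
m(k) = 3 + k + k**2 (m(k) = 3 + (k + k*k) = 3 + (k + k**2) = 3 + k + k**2)
j = 154 (j = ((3 - 5 + (-5)**2) - 1)*7 = ((3 - 5 + 25) - 1)*7 = (23 - 1)*7 = 22*7 = 154)
j/(117 - 128) - 109 = 154/(117 - 128) - 109 = 154/(-11) - 109 = 154*(-1/11) - 109 = -14 - 109 = -123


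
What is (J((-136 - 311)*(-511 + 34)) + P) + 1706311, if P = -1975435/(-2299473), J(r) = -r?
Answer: 312120610541/209043 ≈ 1.4931e+6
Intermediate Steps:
P = 179585/209043 (P = -1975435*(-1/2299473) = 179585/209043 ≈ 0.85908)
(J((-136 - 311)*(-511 + 34)) + P) + 1706311 = (-(-136 - 311)*(-511 + 34) + 179585/209043) + 1706311 = (-(-447)*(-477) + 179585/209043) + 1706311 = (-1*213219 + 179585/209043) + 1706311 = (-213219 + 179585/209043) + 1706311 = -44571759832/209043 + 1706311 = 312120610541/209043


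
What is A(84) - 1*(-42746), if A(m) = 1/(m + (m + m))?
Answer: 10771993/252 ≈ 42746.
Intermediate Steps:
A(m) = 1/(3*m) (A(m) = 1/(m + 2*m) = 1/(3*m))
A(84) - 1*(-42746) = (⅓)/84 - 1*(-42746) = (⅓)*(1/84) + 42746 = 1/252 + 42746 = 10771993/252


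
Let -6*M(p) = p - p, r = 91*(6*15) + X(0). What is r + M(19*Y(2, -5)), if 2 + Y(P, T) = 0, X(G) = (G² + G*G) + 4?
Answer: 8194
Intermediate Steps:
X(G) = 4 + 2*G² (X(G) = (G² + G²) + 4 = 2*G² + 4 = 4 + 2*G²)
Y(P, T) = -2 (Y(P, T) = -2 + 0 = -2)
r = 8194 (r = 91*(6*15) + (4 + 2*0²) = 91*90 + (4 + 2*0) = 8190 + (4 + 0) = 8190 + 4 = 8194)
M(p) = 0 (M(p) = -(p - p)/6 = -⅙*0 = 0)
r + M(19*Y(2, -5)) = 8194 + 0 = 8194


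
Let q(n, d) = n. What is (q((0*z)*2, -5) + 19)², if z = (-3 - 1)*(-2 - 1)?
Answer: 361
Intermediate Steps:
z = 12 (z = -4*(-3) = 12)
(q((0*z)*2, -5) + 19)² = ((0*12)*2 + 19)² = (0*2 + 19)² = (0 + 19)² = 19² = 361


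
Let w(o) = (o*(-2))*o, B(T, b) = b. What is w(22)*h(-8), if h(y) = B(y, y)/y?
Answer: -968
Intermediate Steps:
w(o) = -2*o**2 (w(o) = (-2*o)*o = -2*o**2)
h(y) = 1 (h(y) = y/y = 1)
w(22)*h(-8) = -2*22**2*1 = -2*484*1 = -968*1 = -968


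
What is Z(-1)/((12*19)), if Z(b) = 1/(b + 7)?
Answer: 1/1368 ≈ 0.00073099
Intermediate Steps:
Z(b) = 1/(7 + b)
Z(-1)/((12*19)) = 1/((7 - 1)*((12*19))) = 1/(6*228) = (1/6)*(1/228) = 1/1368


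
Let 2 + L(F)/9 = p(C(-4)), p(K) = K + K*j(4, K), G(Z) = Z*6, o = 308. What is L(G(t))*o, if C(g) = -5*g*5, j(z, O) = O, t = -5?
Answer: 27991656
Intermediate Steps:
G(Z) = 6*Z
C(g) = -25*g
p(K) = K + K**2 (p(K) = K + K*K = K + K**2)
L(F) = 90882 (L(F) = -18 + 9*((-25*(-4))*(1 - 25*(-4))) = -18 + 9*(100*(1 + 100)) = -18 + 9*(100*101) = -18 + 9*10100 = -18 + 90900 = 90882)
L(G(t))*o = 90882*308 = 27991656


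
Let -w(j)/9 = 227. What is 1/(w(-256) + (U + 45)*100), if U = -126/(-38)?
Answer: 19/52983 ≈ 0.00035861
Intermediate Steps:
U = 63/19 (U = -126*(-1/38) = 63/19 ≈ 3.3158)
w(j) = -2043 (w(j) = -9*227 = -2043)
1/(w(-256) + (U + 45)*100) = 1/(-2043 + (63/19 + 45)*100) = 1/(-2043 + (918/19)*100) = 1/(-2043 + 91800/19) = 1/(52983/19) = 19/52983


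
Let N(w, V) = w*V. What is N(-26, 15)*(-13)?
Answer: 5070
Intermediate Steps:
N(w, V) = V*w
N(-26, 15)*(-13) = (15*(-26))*(-13) = -390*(-13) = 5070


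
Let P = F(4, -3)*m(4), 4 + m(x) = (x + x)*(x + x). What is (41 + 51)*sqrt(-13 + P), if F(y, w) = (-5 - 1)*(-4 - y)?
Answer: 92*sqrt(2867) ≈ 4926.1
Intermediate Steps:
m(x) = -4 + 4*x**2 (m(x) = -4 + (x + x)*(x + x) = -4 + (2*x)*(2*x) = -4 + 4*x**2)
F(y, w) = 24 + 6*y (F(y, w) = -6*(-4 - y) = 24 + 6*y)
P = 2880 (P = (24 + 6*4)*(-4 + 4*4**2) = (24 + 24)*(-4 + 4*16) = 48*(-4 + 64) = 48*60 = 2880)
(41 + 51)*sqrt(-13 + P) = (41 + 51)*sqrt(-13 + 2880) = 92*sqrt(2867)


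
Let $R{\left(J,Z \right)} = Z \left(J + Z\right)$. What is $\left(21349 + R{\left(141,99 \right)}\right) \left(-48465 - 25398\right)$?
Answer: $-3331886067$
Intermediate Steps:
$\left(21349 + R{\left(141,99 \right)}\right) \left(-48465 - 25398\right) = \left(21349 + 99 \left(141 + 99\right)\right) \left(-48465 - 25398\right) = \left(21349 + 99 \cdot 240\right) \left(-73863\right) = \left(21349 + 23760\right) \left(-73863\right) = 45109 \left(-73863\right) = -3331886067$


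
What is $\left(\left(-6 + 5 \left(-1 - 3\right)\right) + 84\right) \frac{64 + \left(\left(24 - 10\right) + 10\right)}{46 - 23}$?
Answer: $\frac{5104}{23} \approx 221.91$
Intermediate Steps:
$\left(\left(-6 + 5 \left(-1 - 3\right)\right) + 84\right) \frac{64 + \left(\left(24 - 10\right) + 10\right)}{46 - 23} = \left(\left(-6 + 5 \left(-1 - 3\right)\right) + 84\right) \frac{64 + \left(14 + 10\right)}{23} = \left(\left(-6 + 5 \left(-4\right)\right) + 84\right) \left(64 + 24\right) \frac{1}{23} = \left(\left(-6 - 20\right) + 84\right) 88 \cdot \frac{1}{23} = \left(-26 + 84\right) \frac{88}{23} = 58 \cdot \frac{88}{23} = \frac{5104}{23}$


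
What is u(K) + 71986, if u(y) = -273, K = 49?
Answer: 71713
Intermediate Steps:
u(K) + 71986 = -273 + 71986 = 71713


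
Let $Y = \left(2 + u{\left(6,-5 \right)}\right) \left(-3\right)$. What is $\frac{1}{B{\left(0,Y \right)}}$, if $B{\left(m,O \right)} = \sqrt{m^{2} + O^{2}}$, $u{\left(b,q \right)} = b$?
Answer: $\frac{1}{24} \approx 0.041667$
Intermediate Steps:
$Y = -24$ ($Y = \left(2 + 6\right) \left(-3\right) = 8 \left(-3\right) = -24$)
$B{\left(m,O \right)} = \sqrt{O^{2} + m^{2}}$
$\frac{1}{B{\left(0,Y \right)}} = \frac{1}{\sqrt{\left(-24\right)^{2} + 0^{2}}} = \frac{1}{\sqrt{576 + 0}} = \frac{1}{\sqrt{576}} = \frac{1}{24}$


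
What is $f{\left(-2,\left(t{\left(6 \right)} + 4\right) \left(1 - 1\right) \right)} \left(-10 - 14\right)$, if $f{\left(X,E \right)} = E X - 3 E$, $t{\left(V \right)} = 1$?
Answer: $0$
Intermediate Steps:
$f{\left(X,E \right)} = - 3 E + E X$
$f{\left(-2,\left(t{\left(6 \right)} + 4\right) \left(1 - 1\right) \right)} \left(-10 - 14\right) = \left(1 + 4\right) \left(1 - 1\right) \left(-3 - 2\right) \left(-10 - 14\right) = 5 \cdot 0 \left(-5\right) \left(-24\right) = 0 \left(-5\right) \left(-24\right) = 0 \left(-24\right) = 0$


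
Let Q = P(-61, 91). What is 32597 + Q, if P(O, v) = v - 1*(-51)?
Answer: 32739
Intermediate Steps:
P(O, v) = 51 + v (P(O, v) = v + 51 = 51 + v)
Q = 142 (Q = 51 + 91 = 142)
32597 + Q = 32597 + 142 = 32739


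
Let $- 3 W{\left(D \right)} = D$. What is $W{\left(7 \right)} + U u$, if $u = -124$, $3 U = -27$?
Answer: $\frac{3341}{3} \approx 1113.7$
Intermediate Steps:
$U = -9$ ($U = \frac{1}{3} \left(-27\right) = -9$)
$W{\left(D \right)} = - \frac{D}{3}$
$W{\left(7 \right)} + U u = \left(- \frac{1}{3}\right) 7 - -1116 = - \frac{7}{3} + 1116 = \frac{3341}{3}$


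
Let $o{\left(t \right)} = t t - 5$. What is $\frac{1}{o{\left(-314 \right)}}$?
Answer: $\frac{1}{98591} \approx 1.0143 \cdot 10^{-5}$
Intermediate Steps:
$o{\left(t \right)} = -5 + t^{2}$ ($o{\left(t \right)} = t^{2} - 5 = -5 + t^{2}$)
$\frac{1}{o{\left(-314 \right)}} = \frac{1}{-5 + \left(-314\right)^{2}} = \frac{1}{-5 + 98596} = \frac{1}{98591}$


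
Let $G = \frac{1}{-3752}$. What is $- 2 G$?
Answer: $\frac{1}{1876} \approx 0.00053305$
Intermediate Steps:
$G = - \frac{1}{3752} \approx -0.00026652$
$- 2 G = \left(-2\right) \left(- \frac{1}{3752}\right) = \frac{1}{1876}$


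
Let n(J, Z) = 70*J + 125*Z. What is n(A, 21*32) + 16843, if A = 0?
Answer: 100843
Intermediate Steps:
n(A, 21*32) + 16843 = (70*0 + 125*(21*32)) + 16843 = (0 + 125*672) + 16843 = (0 + 84000) + 16843 = 84000 + 16843 = 100843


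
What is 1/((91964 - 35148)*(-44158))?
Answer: -1/2508880928 ≈ -3.9858e-10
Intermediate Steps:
1/((91964 - 35148)*(-44158)) = -1/44158/56816 = (1/56816)*(-1/44158) = -1/2508880928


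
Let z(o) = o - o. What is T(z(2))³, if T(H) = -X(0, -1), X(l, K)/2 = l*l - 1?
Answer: 8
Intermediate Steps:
X(l, K) = -2 + 2*l² (X(l, K) = 2*(l*l - 1) = 2*(l² - 1) = 2*(-1 + l²) = -2 + 2*l²)
z(o) = 0
T(H) = 2 (T(H) = -(-2 + 2*0²) = -(-2 + 2*0) = -(-2 + 0) = -1*(-2) = 2)
T(z(2))³ = 2³ = 8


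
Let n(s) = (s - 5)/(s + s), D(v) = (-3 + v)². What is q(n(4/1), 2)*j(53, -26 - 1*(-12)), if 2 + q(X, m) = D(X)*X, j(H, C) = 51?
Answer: -84099/512 ≈ -164.26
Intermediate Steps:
n(s) = (-5 + s)/(2*s) (n(s) = (-5 + s)/((2*s)) = (-5 + s)*(1/(2*s)) = (-5 + s)/(2*s))
q(X, m) = -2 + X*(-3 + X)² (q(X, m) = -2 + (-3 + X)²*X = -2 + X*(-3 + X)²)
q(n(4/1), 2)*j(53, -26 - 1*(-12)) = (-2 + ((-5 + 4/1)/(2*((4/1))))*(-3 + (-5 + 4/1)/(2*((4/1))))²)*51 = (-2 + ((-5 + 4*1)/(2*((4*1))))*(-3 + (-5 + 4*1)/(2*((4*1))))²)*51 = (-2 + ((½)*(-5 + 4)/4)*(-3 + (½)*(-5 + 4)/4)²)*51 = (-2 + ((½)*(¼)*(-1))*(-3 + (½)*(¼)*(-1))²)*51 = (-2 - (-3 - ⅛)²/8)*51 = (-2 - (-25/8)²/8)*51 = (-2 - ⅛*625/64)*51 = (-2 - 625/512)*51 = -1649/512*51 = -84099/512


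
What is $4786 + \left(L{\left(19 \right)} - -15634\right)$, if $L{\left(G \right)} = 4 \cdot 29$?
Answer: $20536$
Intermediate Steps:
$L{\left(G \right)} = 116$
$4786 + \left(L{\left(19 \right)} - -15634\right) = 4786 + \left(116 - -15634\right) = 4786 + \left(116 + 15634\right) = 4786 + 15750 = 20536$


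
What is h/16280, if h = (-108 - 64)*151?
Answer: -6493/4070 ≈ -1.5953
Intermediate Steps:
h = -25972 (h = -172*151 = -25972)
h/16280 = -25972/16280 = -25972*1/16280 = -6493/4070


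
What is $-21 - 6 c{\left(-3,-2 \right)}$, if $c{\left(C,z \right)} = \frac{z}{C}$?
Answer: $-25$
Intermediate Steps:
$-21 - 6 c{\left(-3,-2 \right)} = -21 - 6 \left(- \frac{2}{-3}\right) = -21 - 6 \left(\left(-2\right) \left(- \frac{1}{3}\right)\right) = -21 - 4 = -25$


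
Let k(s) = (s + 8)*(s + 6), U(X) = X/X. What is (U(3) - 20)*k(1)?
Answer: -1197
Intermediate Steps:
U(X) = 1
k(s) = (6 + s)*(8 + s) (k(s) = (8 + s)*(6 + s) = (6 + s)*(8 + s))
(U(3) - 20)*k(1) = (1 - 20)*(48 + 1² + 14*1) = -19*(48 + 1 + 14) = -19*63 = -1197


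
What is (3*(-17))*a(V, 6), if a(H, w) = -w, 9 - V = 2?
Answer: 306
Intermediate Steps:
V = 7 (V = 9 - 1*2 = 9 - 2 = 7)
(3*(-17))*a(V, 6) = (3*(-17))*(-1*6) = -51*(-6) = 306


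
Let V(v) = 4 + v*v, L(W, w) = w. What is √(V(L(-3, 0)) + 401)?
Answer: 9*√5 ≈ 20.125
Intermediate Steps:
V(v) = 4 + v²
√(V(L(-3, 0)) + 401) = √((4 + 0²) + 401) = √((4 + 0) + 401) = √(4 + 401) = √405 = 9*√5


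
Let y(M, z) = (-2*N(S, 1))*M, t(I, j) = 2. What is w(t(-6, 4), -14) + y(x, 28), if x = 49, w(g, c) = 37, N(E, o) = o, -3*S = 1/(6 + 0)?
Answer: -61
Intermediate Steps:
S = -1/18 (S = -1/(3*(6 + 0)) = -⅓/6 = -⅓*⅙ = -1/18 ≈ -0.055556)
y(M, z) = -2*M (y(M, z) = (-2*1)*M = -2*M)
w(t(-6, 4), -14) + y(x, 28) = 37 - 2*49 = 37 - 98 = -61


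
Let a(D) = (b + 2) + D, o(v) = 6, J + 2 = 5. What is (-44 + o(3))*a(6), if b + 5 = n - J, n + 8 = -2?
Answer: 380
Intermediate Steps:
J = 3 (J = -2 + 5 = 3)
n = -10 (n = -8 - 2 = -10)
b = -18 (b = -5 + (-10 - 1*3) = -5 + (-10 - 3) = -5 - 13 = -18)
a(D) = -16 + D (a(D) = (-18 + 2) + D = -16 + D)
(-44 + o(3))*a(6) = (-44 + 6)*(-16 + 6) = -38*(-10) = 380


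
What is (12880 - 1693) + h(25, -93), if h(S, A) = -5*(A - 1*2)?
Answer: 11662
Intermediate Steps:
h(S, A) = 10 - 5*A (h(S, A) = -5*(A - 2) = -5*(-2 + A) = 10 - 5*A)
(12880 - 1693) + h(25, -93) = (12880 - 1693) + (10 - 5*(-93)) = 11187 + (10 + 465) = 11187 + 475 = 11662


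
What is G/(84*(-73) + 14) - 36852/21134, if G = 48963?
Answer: -33164331/3402574 ≈ -9.7468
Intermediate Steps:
G/(84*(-73) + 14) - 36852/21134 = 48963/(84*(-73) + 14) - 36852/21134 = 48963/(-6132 + 14) - 36852*1/21134 = 48963/(-6118) - 18426/10567 = 48963*(-1/6118) - 18426/10567 = -2577/322 - 18426/10567 = -33164331/3402574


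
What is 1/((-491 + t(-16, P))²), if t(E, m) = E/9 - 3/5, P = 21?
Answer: 2025/492928804 ≈ 4.1081e-6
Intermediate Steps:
t(E, m) = -⅗ + E/9 (t(E, m) = E*(⅑) - 3*⅕ = E/9 - ⅗ = -⅗ + E/9)
1/((-491 + t(-16, P))²) = 1/((-491 + (-⅗ + (⅑)*(-16)))²) = 1/((-491 + (-⅗ - 16/9))²) = 1/((-491 - 107/45)²) = 1/((-22202/45)²) = 1/(492928804/2025) = 2025/492928804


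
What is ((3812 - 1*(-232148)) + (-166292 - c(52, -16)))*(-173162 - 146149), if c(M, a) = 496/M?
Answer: -289155269160/13 ≈ -2.2243e+10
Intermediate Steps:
((3812 - 1*(-232148)) + (-166292 - c(52, -16)))*(-173162 - 146149) = ((3812 - 1*(-232148)) + (-166292 - 496/52))*(-173162 - 146149) = ((3812 + 232148) + (-166292 - 496/52))*(-319311) = (235960 + (-166292 - 1*124/13))*(-319311) = (235960 + (-166292 - 124/13))*(-319311) = (235960 - 2161920/13)*(-319311) = (905560/13)*(-319311) = -289155269160/13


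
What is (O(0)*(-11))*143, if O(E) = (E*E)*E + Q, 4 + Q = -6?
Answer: 15730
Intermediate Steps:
Q = -10 (Q = -4 - 6 = -10)
O(E) = -10 + E³ (O(E) = (E*E)*E - 10 = E²*E - 10 = E³ - 10 = -10 + E³)
(O(0)*(-11))*143 = ((-10 + 0³)*(-11))*143 = ((-10 + 0)*(-11))*143 = -10*(-11)*143 = 110*143 = 15730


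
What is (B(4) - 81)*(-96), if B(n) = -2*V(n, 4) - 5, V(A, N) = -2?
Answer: 7872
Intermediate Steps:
B(n) = -1 (B(n) = -2*(-2) - 5 = 4 - 5 = -1)
(B(4) - 81)*(-96) = (-1 - 81)*(-96) = -82*(-96) = 7872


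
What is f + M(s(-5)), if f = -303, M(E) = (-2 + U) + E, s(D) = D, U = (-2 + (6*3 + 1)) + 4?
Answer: -289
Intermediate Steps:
U = 21 (U = (-2 + (18 + 1)) + 4 = (-2 + 19) + 4 = 17 + 4 = 21)
M(E) = 19 + E (M(E) = (-2 + 21) + E = 19 + E)
f + M(s(-5)) = -303 + (19 - 5) = -303 + 14 = -289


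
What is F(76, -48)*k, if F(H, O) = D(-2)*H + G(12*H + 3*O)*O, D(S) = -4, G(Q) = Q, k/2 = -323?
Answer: 24010528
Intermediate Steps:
k = -646 (k = 2*(-323) = -646)
F(H, O) = -4*H + O*(3*O + 12*H) (F(H, O) = -4*H + (12*H + 3*O)*O = -4*H + (3*O + 12*H)*O = -4*H + O*(3*O + 12*H))
F(76, -48)*k = (-4*76 + 3*(-48)*(-48 + 4*76))*(-646) = (-304 + 3*(-48)*(-48 + 304))*(-646) = (-304 + 3*(-48)*256)*(-646) = (-304 - 36864)*(-646) = -37168*(-646) = 24010528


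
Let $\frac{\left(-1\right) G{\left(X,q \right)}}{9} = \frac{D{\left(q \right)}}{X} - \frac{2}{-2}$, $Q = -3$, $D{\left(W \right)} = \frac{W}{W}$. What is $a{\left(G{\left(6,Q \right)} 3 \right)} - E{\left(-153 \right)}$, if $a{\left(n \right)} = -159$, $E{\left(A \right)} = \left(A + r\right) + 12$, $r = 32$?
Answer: $-50$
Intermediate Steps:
$D{\left(W \right)} = 1$
$E{\left(A \right)} = 44 + A$ ($E{\left(A \right)} = \left(A + 32\right) + 12 = \left(32 + A\right) + 12 = 44 + A$)
$G{\left(X,q \right)} = -9 - \frac{9}{X}$ ($G{\left(X,q \right)} = - 9 \left(1 \frac{1}{X} - \frac{2}{-2}\right) = - 9 \left(\frac{1}{X} - -1\right) = - 9 \left(\frac{1}{X} + 1\right) = - 9 \left(1 + \frac{1}{X}\right) = -9 - \frac{9}{X}$)
$a{\left(G{\left(6,Q \right)} 3 \right)} - E{\left(-153 \right)} = -159 - \left(44 - 153\right) = -159 - -109 = -159 + 109 = -50$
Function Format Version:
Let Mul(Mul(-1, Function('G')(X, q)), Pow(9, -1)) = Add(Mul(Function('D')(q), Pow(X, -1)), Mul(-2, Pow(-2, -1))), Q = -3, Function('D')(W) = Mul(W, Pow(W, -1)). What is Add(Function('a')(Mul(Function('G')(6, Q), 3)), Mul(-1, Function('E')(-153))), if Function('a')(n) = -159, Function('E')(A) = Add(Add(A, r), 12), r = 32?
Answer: -50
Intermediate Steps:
Function('D')(W) = 1
Function('E')(A) = Add(44, A) (Function('E')(A) = Add(Add(A, 32), 12) = Add(Add(32, A), 12) = Add(44, A))
Function('G')(X, q) = Add(-9, Mul(-9, Pow(X, -1))) (Function('G')(X, q) = Mul(-9, Add(Mul(1, Pow(X, -1)), Mul(-2, Pow(-2, -1)))) = Mul(-9, Add(Pow(X, -1), Mul(-2, Rational(-1, 2)))) = Mul(-9, Add(Pow(X, -1), 1)) = Mul(-9, Add(1, Pow(X, -1))) = Add(-9, Mul(-9, Pow(X, -1))))
Add(Function('a')(Mul(Function('G')(6, Q), 3)), Mul(-1, Function('E')(-153))) = Add(-159, Mul(-1, Add(44, -153))) = Add(-159, Mul(-1, -109)) = Add(-159, 109) = -50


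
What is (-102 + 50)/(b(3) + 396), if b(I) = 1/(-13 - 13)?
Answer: -1352/10295 ≈ -0.13133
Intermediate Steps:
b(I) = -1/26 (b(I) = 1/(-26) = -1/26)
(-102 + 50)/(b(3) + 396) = (-102 + 50)/(-1/26 + 396) = -52/10295/26 = -52*26/10295 = -1352/10295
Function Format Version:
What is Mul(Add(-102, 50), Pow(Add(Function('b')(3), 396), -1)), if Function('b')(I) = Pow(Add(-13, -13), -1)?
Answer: Rational(-1352, 10295) ≈ -0.13133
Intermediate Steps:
Function('b')(I) = Rational(-1, 26) (Function('b')(I) = Pow(-26, -1) = Rational(-1, 26))
Mul(Add(-102, 50), Pow(Add(Function('b')(3), 396), -1)) = Mul(Add(-102, 50), Pow(Add(Rational(-1, 26), 396), -1)) = Mul(-52, Pow(Rational(10295, 26), -1)) = Mul(-52, Rational(26, 10295)) = Rational(-1352, 10295)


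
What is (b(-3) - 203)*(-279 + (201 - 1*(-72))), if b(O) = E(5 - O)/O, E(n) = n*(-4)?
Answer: 1154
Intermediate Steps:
E(n) = -4*n
b(O) = (-20 + 4*O)/O (b(O) = (-4*(5 - O))/O = (-20 + 4*O)/O)
(b(-3) - 203)*(-279 + (201 - 1*(-72))) = ((4 - 20/(-3)) - 203)*(-279 + (201 - 1*(-72))) = ((4 - 20*(-⅓)) - 203)*(-279 + (201 + 72)) = ((4 + 20/3) - 203)*(-279 + 273) = (32/3 - 203)*(-6) = -577/3*(-6) = 1154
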